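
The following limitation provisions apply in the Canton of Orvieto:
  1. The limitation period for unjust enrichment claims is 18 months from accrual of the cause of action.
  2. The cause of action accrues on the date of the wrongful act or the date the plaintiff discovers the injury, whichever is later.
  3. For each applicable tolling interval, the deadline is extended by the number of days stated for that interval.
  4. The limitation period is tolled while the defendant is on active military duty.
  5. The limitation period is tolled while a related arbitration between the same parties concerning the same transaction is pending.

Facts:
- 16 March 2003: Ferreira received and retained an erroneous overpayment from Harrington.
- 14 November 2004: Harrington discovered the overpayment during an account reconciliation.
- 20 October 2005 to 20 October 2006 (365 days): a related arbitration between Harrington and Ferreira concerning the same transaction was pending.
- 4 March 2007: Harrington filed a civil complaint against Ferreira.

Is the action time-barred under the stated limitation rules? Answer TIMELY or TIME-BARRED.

TIMELY

Taking the later of the act (16 March 2003) and discovery (14 November 2004), the claim accrued on 14 November 2004.
18 months from 14 November 2004 is 14 May 2006.
The pending related arbitration from 20 October 2005 to 20 October 2006 tolled the period for 365 days, extending the deadline to 14 May 2007.
The 4 March 2007 filing precedes the 14 May 2007 deadline; the claim is timely.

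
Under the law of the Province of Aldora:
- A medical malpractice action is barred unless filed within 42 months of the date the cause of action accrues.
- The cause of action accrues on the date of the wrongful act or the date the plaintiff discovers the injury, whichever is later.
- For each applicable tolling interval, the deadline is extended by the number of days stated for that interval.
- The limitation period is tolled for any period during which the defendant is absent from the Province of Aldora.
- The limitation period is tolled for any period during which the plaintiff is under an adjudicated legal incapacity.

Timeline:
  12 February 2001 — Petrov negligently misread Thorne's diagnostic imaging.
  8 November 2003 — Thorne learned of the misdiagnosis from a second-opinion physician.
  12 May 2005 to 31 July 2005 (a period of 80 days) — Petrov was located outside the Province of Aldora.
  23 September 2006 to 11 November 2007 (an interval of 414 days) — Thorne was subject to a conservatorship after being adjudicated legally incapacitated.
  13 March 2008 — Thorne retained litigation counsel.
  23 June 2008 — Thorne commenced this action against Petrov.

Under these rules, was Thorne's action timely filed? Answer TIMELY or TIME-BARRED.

The claim accrued on 8 November 2003 — the later of the 12 February 2001 act and the 8 November 2003 discovery.
42 months from 8 November 2003 is 8 May 2007.
Because the defendant's absence from the jurisdiction ran from 12 May 2005 to 31 July 2005, the deadline is extended by 80 days to 27 July 2007.
The period was tolled for 414 days by the plaintiff's legal incapacity (23 September 2006 to 11 November 2007), pushing the deadline to 13 September 2008.
None of the other events listed affects the running of the period under the stated rules.
The 23 June 2008 filing precedes the 13 September 2008 deadline; the claim is timely.

TIMELY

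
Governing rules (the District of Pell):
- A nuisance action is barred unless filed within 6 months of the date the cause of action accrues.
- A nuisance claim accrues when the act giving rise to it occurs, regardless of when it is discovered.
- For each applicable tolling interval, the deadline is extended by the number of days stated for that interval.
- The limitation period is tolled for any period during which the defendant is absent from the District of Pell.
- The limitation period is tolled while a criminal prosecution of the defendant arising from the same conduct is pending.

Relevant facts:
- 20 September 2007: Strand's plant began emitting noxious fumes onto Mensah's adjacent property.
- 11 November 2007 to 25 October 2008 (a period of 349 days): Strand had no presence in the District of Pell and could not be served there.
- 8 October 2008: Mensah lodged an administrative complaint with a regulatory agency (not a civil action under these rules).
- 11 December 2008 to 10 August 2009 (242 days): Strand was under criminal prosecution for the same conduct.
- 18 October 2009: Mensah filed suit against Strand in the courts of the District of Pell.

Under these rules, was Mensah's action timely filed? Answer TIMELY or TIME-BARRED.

TIMELY

The claim accrued on 20 September 2007, when the wrongful act occurred.
6 months from 20 September 2007 is 20 March 2008.
Because the defendant's absence from the jurisdiction ran from 11 November 2007 to 25 October 2008, the deadline is extended by 349 days to 4 March 2009.
Because the pending criminal prosecution ran from 11 December 2008 to 10 August 2009, the deadline is extended by 242 days to 1 November 2009.
The other events in the timeline have no effect on the limitation period under the stated rules.
Filing on 18 October 2009 beat the 1 November 2009 deadline — the action is timely.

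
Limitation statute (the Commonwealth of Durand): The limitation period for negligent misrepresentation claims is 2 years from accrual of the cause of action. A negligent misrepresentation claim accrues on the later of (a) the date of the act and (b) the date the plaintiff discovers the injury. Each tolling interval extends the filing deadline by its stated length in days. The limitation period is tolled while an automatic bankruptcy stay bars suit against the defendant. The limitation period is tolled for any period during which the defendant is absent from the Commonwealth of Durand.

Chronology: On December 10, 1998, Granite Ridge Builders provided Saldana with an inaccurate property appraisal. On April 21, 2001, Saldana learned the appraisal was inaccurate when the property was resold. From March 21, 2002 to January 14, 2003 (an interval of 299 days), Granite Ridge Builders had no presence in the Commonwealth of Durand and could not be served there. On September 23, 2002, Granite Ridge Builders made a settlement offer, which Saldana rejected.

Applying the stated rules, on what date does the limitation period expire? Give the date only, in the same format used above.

February 14, 2004

Because discovery on April 21, 2001 post-dates the December 10, 1998 act, accrual under the later-of rule falls on April 21, 2001.
The untolled deadline — 2 years after April 21, 2001 — is April 21, 2003.
The defendant's absence from the jurisdiction from March 21, 2002 to January 14, 2003 tolled the period for 299 days, extending the deadline to February 14, 2004.
None of the other events listed affects the running of the period under the stated rules.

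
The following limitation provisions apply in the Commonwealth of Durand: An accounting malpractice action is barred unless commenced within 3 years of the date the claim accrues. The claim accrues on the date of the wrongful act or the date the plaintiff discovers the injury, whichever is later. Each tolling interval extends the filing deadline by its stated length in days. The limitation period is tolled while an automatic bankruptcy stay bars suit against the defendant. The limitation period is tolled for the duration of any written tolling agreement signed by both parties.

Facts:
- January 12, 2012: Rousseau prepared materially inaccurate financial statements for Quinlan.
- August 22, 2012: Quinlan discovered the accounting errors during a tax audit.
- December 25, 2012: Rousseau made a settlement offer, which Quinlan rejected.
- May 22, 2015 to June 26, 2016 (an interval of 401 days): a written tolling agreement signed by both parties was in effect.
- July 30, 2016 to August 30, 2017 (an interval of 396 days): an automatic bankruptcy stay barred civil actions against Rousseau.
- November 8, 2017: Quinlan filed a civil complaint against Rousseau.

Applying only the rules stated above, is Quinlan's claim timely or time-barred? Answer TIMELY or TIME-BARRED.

The claim accrued on August 22, 2012 — the later of the January 12, 2012 act and the August 22, 2012 discovery.
The untolled deadline — 3 years after August 22, 2012 — is August 22, 2015.
Because the written tolling agreement ran from May 22, 2015 to June 26, 2016, the deadline is extended by 401 days to September 26, 2016.
Because the automatic bankruptcy stay ran from July 30, 2016 to August 30, 2017, the deadline is extended by 396 days to October 27, 2017.
None of the other events listed affects the running of the period under the stated rules.
Filing on November 8, 2017 missed the October 27, 2017 deadline — the action is time-barred.

TIME-BARRED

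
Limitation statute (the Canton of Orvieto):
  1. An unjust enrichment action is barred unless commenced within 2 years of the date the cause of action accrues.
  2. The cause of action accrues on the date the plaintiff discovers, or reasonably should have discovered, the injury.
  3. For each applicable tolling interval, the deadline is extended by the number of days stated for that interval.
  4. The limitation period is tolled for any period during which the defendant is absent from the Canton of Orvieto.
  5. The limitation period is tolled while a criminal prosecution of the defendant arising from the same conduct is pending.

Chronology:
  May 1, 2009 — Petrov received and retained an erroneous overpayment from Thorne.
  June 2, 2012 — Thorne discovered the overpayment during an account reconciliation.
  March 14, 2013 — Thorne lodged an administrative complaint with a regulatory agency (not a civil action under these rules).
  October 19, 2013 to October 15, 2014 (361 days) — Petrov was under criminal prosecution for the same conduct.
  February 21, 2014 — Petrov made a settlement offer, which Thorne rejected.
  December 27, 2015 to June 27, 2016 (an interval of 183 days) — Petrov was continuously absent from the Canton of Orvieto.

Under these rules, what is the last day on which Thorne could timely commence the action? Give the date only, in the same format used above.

May 29, 2015

Under the discovery rule, the claim accrued on June 2, 2012, when Thorne discovered the injury — not on the May 1, 2009 date of the underlying act.
Adding the 2 years base period to June 2, 2012 gives a deadline of June 2, 2014, before any tolling.
The period was tolled for 361 days by the pending criminal prosecution (October 19, 2013 to October 15, 2014), pushing the deadline to May 29, 2015.
The defendant's absence from the jurisdiction starting December 27, 2015 came too late — the period had run on May 29, 2015 — and so does not extend the deadline.
The other events in the timeline have no effect on the limitation period under the stated rules.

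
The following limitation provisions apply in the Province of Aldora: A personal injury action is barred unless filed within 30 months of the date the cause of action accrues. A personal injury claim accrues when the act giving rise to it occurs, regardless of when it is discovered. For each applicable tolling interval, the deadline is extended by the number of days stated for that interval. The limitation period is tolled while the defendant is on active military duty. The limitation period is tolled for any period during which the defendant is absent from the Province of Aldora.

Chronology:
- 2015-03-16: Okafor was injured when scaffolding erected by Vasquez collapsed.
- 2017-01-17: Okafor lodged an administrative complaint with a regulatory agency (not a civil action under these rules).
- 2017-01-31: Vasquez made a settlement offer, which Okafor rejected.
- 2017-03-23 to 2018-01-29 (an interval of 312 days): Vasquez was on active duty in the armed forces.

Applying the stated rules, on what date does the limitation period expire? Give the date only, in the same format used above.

The cause of action accrued on 2015-03-16, the date of the act.
30 months from 2015-03-16 is 2017-09-16.
Because the defendant's active military service ran from 2017-03-23 to 2018-01-29, the deadline is extended by 312 days to 2018-07-25.
The other events in the timeline have no effect on the limitation period under the stated rules.

2018-07-25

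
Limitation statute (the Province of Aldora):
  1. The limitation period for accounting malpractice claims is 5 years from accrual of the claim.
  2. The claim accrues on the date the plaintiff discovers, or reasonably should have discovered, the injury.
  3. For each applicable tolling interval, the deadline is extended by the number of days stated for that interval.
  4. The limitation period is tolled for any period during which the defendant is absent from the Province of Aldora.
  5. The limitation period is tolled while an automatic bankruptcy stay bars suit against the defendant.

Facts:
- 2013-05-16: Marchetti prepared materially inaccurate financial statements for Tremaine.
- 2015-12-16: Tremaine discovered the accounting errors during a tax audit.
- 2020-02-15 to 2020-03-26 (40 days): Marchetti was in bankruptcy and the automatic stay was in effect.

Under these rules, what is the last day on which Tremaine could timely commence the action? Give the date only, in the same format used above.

The claim did not accrue until Tremaine discovered the injury on 2015-12-16; the 2013-05-16 act date does not start the clock under the stated rule.
5 years from 2015-12-16 is 2020-12-16.
Because the automatic bankruptcy stay ran from 2020-02-15 to 2020-03-26, the deadline is extended by 40 days to 2021-01-25.

2021-01-25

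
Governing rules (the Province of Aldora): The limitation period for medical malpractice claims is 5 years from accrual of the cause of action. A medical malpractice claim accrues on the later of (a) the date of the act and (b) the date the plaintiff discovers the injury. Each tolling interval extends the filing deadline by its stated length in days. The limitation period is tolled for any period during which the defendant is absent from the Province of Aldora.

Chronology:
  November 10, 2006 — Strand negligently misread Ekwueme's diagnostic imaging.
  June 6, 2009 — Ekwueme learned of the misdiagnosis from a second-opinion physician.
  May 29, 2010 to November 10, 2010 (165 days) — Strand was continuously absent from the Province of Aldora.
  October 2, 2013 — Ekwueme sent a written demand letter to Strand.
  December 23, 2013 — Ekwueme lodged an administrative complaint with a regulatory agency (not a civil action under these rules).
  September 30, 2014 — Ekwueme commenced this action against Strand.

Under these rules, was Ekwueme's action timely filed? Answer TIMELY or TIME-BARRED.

TIMELY

Taking the later of the act (November 10, 2006) and discovery (June 6, 2009), the claim accrued on June 6, 2009.
Adding the 5 years base period to June 6, 2009 gives a deadline of June 6, 2014, before any tolling.
The period was tolled for 165 days by the defendant's absence from the jurisdiction (May 29, 2010 to November 10, 2010), pushing the deadline to November 18, 2014.
None of the other events listed affects the running of the period under the stated rules.
Ekwueme filed on September 30, 2014, before the November 18, 2014 deadline, so the action is timely.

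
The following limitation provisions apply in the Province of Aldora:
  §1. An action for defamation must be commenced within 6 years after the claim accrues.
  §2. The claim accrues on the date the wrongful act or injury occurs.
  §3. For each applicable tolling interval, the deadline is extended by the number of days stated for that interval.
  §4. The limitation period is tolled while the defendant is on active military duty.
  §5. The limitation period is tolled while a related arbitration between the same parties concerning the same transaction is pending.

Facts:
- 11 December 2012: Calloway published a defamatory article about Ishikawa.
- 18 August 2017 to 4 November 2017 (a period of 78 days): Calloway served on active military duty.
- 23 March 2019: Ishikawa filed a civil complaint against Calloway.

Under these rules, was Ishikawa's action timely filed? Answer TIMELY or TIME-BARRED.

TIME-BARRED

The claim accrued on 11 December 2012, when the wrongful act occurred.
6 years from 11 December 2012 is 11 December 2018.
Because the defendant's active military service ran from 18 August 2017 to 4 November 2017, the deadline is extended by 78 days to 27 February 2019.
Ishikawa filed on 23 March 2019, after the 27 February 2019 deadline, so the action is time-barred.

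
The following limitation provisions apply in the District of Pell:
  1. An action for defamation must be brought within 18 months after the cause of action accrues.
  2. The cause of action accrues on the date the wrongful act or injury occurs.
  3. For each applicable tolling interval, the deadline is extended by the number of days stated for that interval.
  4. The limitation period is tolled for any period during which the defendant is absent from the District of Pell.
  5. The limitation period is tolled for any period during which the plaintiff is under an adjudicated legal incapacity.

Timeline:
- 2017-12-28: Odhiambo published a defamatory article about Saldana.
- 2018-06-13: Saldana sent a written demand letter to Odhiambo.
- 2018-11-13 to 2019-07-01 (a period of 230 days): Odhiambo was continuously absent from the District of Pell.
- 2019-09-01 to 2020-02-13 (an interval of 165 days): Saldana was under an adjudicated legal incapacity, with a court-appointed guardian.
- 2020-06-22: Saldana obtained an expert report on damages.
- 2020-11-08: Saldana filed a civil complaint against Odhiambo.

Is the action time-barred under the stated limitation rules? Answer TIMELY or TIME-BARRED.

TIME-BARRED

The claim accrued on 2017-12-28, when the wrongful act occurred.
18 months from 2017-12-28 is 2019-06-28.
The defendant's absence from the jurisdiction from 2018-11-13 to 2019-07-01 tolled the period for 230 days, extending the deadline to 2020-02-13.
Because the plaintiff's legal incapacity ran from 2019-09-01 to 2020-02-13, the deadline is extended by 165 days to 2020-07-27.
The other events in the timeline have no effect on the limitation period under the stated rules.
Filing on 2020-11-08 missed the 2020-07-27 deadline — the action is time-barred.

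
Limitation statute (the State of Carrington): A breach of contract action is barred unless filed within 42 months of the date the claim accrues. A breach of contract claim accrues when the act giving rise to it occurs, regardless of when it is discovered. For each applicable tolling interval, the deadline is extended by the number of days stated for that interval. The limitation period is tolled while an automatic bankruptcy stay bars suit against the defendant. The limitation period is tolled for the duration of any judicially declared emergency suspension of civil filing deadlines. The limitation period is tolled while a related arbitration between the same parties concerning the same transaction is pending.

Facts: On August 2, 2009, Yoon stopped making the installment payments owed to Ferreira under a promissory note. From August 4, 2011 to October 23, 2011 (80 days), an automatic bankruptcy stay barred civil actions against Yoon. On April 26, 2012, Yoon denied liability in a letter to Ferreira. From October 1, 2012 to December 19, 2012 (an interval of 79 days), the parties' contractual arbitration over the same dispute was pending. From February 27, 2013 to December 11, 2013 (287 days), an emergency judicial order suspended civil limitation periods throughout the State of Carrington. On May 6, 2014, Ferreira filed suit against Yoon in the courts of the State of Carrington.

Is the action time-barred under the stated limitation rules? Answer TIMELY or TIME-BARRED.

The claim accrued on August 2, 2009, the date of the act.
The untolled deadline — 42 months after August 2, 2009 — is February 2, 2013.
Because the automatic bankruptcy stay ran from August 4, 2011 to October 23, 2011, the deadline is extended by 80 days to April 23, 2013.
Because the pending related arbitration ran from October 1, 2012 to December 19, 2012, the deadline is extended by 79 days to July 11, 2013.
Because the emergency suspension of filing deadlines ran from February 27, 2013 to December 11, 2013, the deadline is extended by 287 days to April 24, 2014.
The other events in the timeline have no effect on the limitation period under the stated rules.
Ferreira filed on May 6, 2014, after the April 24, 2014 deadline, so the action is time-barred.

TIME-BARRED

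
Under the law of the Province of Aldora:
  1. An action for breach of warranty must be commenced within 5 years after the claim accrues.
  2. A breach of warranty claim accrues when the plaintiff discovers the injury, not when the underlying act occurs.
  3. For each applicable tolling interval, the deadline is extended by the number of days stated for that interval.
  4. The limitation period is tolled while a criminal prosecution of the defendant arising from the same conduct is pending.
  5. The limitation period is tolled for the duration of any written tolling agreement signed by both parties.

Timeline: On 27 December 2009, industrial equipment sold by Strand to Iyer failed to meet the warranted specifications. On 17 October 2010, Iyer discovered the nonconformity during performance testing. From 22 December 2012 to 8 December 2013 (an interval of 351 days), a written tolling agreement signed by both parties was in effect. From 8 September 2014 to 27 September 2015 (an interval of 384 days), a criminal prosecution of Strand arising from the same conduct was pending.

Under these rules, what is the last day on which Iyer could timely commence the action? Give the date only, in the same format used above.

The claim did not accrue until Iyer discovered the injury on 17 October 2010; the 27 December 2009 act date does not start the clock under the stated rule.
5 years from 17 October 2010 is 17 October 2015.
The written tolling agreement from 22 December 2012 to 8 December 2013 tolled the period for 351 days, extending the deadline to 2 October 2016.
Because the pending criminal prosecution ran from 8 September 2014 to 27 September 2015, the deadline is extended by 384 days to 21 October 2017.

21 October 2017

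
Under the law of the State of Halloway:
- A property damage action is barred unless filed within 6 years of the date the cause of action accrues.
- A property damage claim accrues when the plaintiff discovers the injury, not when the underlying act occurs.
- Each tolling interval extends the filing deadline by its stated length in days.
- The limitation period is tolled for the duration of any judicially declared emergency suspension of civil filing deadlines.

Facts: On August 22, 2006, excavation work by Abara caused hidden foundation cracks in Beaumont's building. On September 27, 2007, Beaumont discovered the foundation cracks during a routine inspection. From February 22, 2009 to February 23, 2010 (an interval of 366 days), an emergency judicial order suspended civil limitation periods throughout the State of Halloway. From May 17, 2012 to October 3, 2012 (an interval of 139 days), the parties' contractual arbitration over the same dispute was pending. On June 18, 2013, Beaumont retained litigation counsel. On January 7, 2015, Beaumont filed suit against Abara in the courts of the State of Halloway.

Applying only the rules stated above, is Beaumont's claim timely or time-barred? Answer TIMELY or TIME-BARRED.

TIME-BARRED

Under the discovery rule, the claim accrued on September 27, 2007, when Beaumont discovered the injury — not on the August 22, 2006 date of the underlying act.
The untolled deadline — 6 years after September 27, 2007 — is September 27, 2013.
The emergency suspension of filing deadlines from February 22, 2009 to February 23, 2010 tolled the period for 366 days, extending the deadline to September 28, 2014.
The pending related arbitration from May 17, 2012 to October 3, 2012 does not toll the period, because no stated rule makes a pending arbitration a tolling event.
The other events in the timeline have no effect on the limitation period under the stated rules.
Beaumont filed on January 7, 2015, after the September 28, 2014 deadline, so the action is time-barred.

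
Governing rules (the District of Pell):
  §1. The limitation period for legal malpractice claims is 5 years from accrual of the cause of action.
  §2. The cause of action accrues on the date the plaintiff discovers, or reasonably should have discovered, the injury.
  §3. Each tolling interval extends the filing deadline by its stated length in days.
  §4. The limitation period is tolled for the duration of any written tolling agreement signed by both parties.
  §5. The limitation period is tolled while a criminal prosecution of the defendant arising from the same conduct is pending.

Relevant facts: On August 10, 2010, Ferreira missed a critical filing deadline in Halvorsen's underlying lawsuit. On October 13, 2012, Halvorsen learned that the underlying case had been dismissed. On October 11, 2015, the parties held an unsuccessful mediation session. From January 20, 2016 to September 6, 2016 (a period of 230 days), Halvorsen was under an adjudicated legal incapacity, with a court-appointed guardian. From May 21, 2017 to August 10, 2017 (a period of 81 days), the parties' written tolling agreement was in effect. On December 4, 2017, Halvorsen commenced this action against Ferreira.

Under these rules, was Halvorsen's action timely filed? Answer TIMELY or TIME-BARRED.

TIMELY

Under the discovery rule, the claim accrued on October 13, 2012, when Halvorsen discovered the injury — not on the August 10, 2010 date of the underlying act.
5 years from October 13, 2012 is October 13, 2017.
The period was tolled for 81 days by the written tolling agreement (May 21, 2017 to August 10, 2017), pushing the deadline to January 2, 2018.
The plaintiff's legal incapacity from January 20, 2016 to September 6, 2016 does not toll the period, because no stated rule makes the plaintiff's incapacity a tolling event.
Nothing else in the chronology tolls or restarts the period.
Halvorsen filed on December 4, 2017, before the January 2, 2018 deadline, so the action is timely.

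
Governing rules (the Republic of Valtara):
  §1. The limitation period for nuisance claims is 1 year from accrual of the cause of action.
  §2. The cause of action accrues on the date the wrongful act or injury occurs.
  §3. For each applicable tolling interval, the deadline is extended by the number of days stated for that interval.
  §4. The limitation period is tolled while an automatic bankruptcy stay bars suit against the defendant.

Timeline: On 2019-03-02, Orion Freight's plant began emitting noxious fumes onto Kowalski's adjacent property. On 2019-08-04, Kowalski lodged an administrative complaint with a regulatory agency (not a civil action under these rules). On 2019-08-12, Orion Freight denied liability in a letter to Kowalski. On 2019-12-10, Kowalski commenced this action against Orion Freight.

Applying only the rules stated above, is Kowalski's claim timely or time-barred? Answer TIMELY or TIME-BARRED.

The cause of action accrued on 2019-03-02, the date of the act.
The untolled deadline — 1 year after 2019-03-02 — is 2020-03-02.
None of the other events listed affects the running of the period under the stated rules.
Filing on 2019-12-10 beat the 2020-03-02 deadline — the action is timely.

TIMELY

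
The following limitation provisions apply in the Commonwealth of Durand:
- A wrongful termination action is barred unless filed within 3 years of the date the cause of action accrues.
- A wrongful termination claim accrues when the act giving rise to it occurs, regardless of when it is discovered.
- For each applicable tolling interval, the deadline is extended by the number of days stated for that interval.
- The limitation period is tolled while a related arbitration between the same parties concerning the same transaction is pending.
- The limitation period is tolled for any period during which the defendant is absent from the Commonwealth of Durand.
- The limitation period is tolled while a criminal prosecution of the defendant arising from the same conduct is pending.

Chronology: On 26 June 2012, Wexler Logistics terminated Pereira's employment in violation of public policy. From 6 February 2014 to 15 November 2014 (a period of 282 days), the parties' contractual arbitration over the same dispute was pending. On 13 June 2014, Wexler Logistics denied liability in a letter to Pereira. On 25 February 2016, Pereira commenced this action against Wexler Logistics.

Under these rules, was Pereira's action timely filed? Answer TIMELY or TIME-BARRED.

The claim accrued on 26 June 2012, when the wrongful act occurred.
Adding the 3 years base period to 26 June 2012 gives a deadline of 26 June 2015, before any tolling.
Because the pending related arbitration ran from 6 February 2014 to 15 November 2014, the deadline is extended by 282 days to 3 April 2016.
None of the other events listed affects the running of the period under the stated rules.
Filing on 25 February 2016 beat the 3 April 2016 deadline — the action is timely.

TIMELY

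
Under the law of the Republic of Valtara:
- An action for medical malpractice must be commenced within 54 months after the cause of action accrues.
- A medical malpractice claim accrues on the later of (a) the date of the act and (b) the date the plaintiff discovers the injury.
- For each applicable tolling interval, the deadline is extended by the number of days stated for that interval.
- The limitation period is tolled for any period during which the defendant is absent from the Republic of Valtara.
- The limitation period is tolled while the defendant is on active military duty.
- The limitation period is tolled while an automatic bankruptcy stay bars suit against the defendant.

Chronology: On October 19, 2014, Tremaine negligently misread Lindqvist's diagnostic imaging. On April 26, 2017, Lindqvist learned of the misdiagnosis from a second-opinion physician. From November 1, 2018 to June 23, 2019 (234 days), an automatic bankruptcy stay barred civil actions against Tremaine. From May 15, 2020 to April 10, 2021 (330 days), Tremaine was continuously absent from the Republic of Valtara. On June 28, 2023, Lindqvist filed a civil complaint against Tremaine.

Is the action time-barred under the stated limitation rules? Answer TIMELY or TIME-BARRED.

TIME-BARRED

Because discovery on April 26, 2017 post-dates the October 19, 2014 act, accrual under the later-of rule falls on April 26, 2017.
The untolled deadline — 54 months after April 26, 2017 — is October 26, 2021.
The automatic bankruptcy stay from November 1, 2018 to June 23, 2019 tolled the period for 234 days, extending the deadline to June 17, 2022.
The defendant's absence from the jurisdiction from May 15, 2020 to April 10, 2021 tolled the period for 330 days, extending the deadline to May 13, 2023.
Lindqvist filed on June 28, 2023, after the May 13, 2023 deadline, so the action is time-barred.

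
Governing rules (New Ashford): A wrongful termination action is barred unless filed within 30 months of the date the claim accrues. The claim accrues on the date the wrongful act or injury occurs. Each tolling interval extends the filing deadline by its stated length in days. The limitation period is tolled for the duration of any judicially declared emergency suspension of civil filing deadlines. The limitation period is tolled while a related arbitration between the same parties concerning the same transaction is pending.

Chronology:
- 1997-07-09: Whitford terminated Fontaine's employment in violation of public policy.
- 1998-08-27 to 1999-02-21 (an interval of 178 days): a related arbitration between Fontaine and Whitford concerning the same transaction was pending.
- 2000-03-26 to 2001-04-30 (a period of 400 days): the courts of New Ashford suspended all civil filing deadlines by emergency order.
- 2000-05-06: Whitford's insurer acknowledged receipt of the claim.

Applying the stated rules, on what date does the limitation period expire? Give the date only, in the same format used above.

2001-08-09

The claim accrued on 1997-07-09, when the wrongful act occurred.
The untolled deadline — 30 months after 1997-07-09 — is 2000-01-09.
The period was tolled for 178 days by the pending related arbitration (1998-08-27 to 1999-02-21), pushing the deadline to 2000-07-05.
The period was tolled for 400 days by the emergency suspension of filing deadlines (2000-03-26 to 2001-04-30), pushing the deadline to 2001-08-09.
The other events in the timeline have no effect on the limitation period under the stated rules.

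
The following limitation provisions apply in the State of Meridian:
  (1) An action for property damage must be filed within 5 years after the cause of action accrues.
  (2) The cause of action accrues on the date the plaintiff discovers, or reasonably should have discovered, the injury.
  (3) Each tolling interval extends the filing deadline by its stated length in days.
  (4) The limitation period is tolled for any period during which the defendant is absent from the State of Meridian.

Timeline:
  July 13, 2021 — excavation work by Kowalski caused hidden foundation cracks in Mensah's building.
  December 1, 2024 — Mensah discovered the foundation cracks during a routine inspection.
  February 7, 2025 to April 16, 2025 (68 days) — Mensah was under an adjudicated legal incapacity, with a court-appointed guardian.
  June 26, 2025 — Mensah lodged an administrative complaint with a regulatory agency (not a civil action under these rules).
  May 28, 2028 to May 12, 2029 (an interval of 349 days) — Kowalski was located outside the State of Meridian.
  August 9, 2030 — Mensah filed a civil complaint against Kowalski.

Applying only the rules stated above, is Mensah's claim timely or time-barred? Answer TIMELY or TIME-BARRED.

TIMELY

Under the discovery rule, the claim accrued on December 1, 2024, when Mensah discovered the injury — not on the July 13, 2021 date of the underlying act.
Adding the 5 years base period to December 1, 2024 gives a deadline of December 1, 2029, before any tolling.
The period was tolled for 349 days by the defendant's absence from the jurisdiction (May 28, 2028 to May 12, 2029), pushing the deadline to November 15, 2030.
Although the plaintiff's incapacity ran from February 7, 2025 to April 16, 2025, the stated rules do not make that a tolling event, so it is disregarded.
None of the other events listed affects the running of the period under the stated rules.
Filing on August 9, 2030 beat the November 15, 2030 deadline — the action is timely.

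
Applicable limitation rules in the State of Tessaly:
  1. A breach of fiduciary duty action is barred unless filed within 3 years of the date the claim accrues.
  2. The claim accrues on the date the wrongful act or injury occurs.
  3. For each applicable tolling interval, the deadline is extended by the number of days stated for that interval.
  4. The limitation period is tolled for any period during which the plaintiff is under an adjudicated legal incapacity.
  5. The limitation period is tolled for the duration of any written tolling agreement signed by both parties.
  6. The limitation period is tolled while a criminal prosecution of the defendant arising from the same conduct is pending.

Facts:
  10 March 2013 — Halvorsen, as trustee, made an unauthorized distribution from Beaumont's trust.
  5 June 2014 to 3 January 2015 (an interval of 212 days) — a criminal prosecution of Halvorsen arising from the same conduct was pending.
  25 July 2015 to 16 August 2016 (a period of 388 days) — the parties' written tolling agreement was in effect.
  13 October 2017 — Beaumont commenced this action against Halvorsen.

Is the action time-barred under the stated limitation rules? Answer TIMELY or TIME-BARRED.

The claim accrued on 10 March 2013, the date of the act.
Adding the 3 years base period to 10 March 2013 gives a deadline of 10 March 2016, before any tolling.
The pending criminal prosecution from 5 June 2014 to 3 January 2015 tolled the period for 212 days, extending the deadline to 8 October 2016.
The written tolling agreement from 25 July 2015 to 16 August 2016 tolled the period for 388 days, extending the deadline to 31 October 2017.
Filing on 13 October 2017 beat the 31 October 2017 deadline — the action is timely.

TIMELY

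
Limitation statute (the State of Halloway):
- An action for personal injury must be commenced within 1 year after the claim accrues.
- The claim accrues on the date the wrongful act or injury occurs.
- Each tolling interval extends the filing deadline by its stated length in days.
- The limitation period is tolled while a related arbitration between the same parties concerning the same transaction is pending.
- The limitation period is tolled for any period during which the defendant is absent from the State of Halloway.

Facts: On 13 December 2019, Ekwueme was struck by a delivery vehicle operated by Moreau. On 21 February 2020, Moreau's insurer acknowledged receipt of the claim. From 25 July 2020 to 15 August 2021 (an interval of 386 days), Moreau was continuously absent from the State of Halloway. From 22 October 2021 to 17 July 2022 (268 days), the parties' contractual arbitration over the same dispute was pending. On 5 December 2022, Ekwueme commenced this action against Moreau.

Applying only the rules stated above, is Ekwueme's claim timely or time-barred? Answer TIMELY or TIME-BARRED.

TIME-BARRED

The claim accrued on 13 December 2019, when the wrongful act occurred.
The untolled deadline — 1 year after 13 December 2019 — is 13 December 2020.
Because the defendant's absence from the jurisdiction ran from 25 July 2020 to 15 August 2021, the deadline is extended by 386 days to 3 January 2022.
The pending related arbitration from 22 October 2021 to 17 July 2022 tolled the period for 268 days, extending the deadline to 28 September 2022.
None of the other events listed affects the running of the period under the stated rules.
The 5 December 2022 filing falls after the 28 September 2022 deadline; the claim is time-barred.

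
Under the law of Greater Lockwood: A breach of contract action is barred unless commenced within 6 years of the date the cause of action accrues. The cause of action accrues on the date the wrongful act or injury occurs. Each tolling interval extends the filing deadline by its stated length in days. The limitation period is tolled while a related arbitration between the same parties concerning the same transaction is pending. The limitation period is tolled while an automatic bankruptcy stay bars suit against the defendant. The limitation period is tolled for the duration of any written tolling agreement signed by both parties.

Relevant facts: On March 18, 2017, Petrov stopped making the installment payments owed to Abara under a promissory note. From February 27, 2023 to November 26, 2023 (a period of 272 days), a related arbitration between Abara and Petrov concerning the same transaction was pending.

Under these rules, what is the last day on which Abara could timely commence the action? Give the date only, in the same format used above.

The claim accrued on March 18, 2017, when the wrongful act occurred.
6 years from March 18, 2017 is March 18, 2023.
The pending related arbitration from February 27, 2023 to November 26, 2023 tolled the period for 272 days, extending the deadline to December 15, 2023.

December 15, 2023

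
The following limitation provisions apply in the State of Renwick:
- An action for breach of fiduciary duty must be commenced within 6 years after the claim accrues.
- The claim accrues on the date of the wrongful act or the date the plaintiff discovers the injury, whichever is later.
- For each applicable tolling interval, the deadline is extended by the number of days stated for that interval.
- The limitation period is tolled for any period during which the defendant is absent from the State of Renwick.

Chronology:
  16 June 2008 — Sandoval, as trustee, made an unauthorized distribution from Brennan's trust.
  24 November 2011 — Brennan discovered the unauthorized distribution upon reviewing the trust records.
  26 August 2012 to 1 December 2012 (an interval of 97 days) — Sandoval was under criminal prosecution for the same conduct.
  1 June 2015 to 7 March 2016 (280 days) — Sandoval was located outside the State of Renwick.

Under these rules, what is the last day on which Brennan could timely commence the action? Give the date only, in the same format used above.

31 August 2018

The claim accrued on 24 November 2011 — the later of the 16 June 2008 act and the 24 November 2011 discovery.
Adding the 6 years base period to 24 November 2011 gives a deadline of 24 November 2017, before any tolling.
Because the defendant's absence from the jurisdiction ran from 1 June 2015 to 7 March 2016, the deadline is extended by 280 days to 31 August 2018.
No stated provision tolls the period for a criminal prosecution, so the interval from 26 August 2012 to 1 December 2012 has no effect on the deadline.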